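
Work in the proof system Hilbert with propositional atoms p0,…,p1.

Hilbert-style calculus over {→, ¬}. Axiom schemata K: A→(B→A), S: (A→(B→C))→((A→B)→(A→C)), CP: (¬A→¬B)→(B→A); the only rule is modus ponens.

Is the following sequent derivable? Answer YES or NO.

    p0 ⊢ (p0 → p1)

Search for a countermodel by truth-table:
  v=00: Γ:[p0=F] Δ:[(p0 → p1)=T] refutes=False
  v=01: Γ:[p0=F] Δ:[(p0 → p1)=T] refutes=False
  v=10: Γ:[p0=T] Δ:[(p0 → p1)=F] refutes=True  ← countermodel

Result: NO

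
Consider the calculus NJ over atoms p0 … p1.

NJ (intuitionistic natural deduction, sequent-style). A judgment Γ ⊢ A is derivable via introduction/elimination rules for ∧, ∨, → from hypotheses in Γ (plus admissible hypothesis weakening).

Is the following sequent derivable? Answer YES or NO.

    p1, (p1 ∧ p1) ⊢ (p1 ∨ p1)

Proof tree:
[∨I₁] p1, (p1 ∧ p1) ⊢ (p1 ∨ p1)
  [Wk] p1, (p1 ∧ p1) ⊢ p1
    [Ax] p1 ⊢ p1

Result: YES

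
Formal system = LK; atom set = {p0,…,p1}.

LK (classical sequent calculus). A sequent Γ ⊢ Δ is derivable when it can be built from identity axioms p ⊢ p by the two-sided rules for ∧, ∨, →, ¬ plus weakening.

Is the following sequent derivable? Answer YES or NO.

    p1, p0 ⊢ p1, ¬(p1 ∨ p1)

Derivation trace:
[WL] p1, p0 ⊢ p1, ¬(p1 ∨ p1)
  [¬R] p1 ⊢ p1, ¬(p1 ∨ p1)
    [WL] (p1 ∨ p1), p1 ⊢ p1
      [∨L] (p1 ∨ p1) ⊢ p1
        [Ax] p1 ⊢ p1
        [Ax] p1 ⊢ p1

Result: YES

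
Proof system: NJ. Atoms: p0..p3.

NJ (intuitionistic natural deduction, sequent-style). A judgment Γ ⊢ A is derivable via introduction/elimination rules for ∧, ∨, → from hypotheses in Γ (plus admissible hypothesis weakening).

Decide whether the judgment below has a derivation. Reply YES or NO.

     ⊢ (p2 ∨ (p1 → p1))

Derivation (root first):
[∨I₂]  ⊢ (p2 ∨ (p1 → p1))
  [→I]  ⊢ (p1 → p1)
    [Ax] p1 ⊢ p1

Result: YES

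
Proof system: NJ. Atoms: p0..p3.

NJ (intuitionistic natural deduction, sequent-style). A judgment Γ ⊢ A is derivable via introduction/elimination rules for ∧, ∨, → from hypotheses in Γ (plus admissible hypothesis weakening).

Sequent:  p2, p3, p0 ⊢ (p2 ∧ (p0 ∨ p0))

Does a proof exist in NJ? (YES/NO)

Proof tree:
[∧I] p2, p3, p0 ⊢ (p2 ∧ (p0 ∨ p0))
  [Ax] p2 ⊢ p2
  [∨I₂] p0, p3 ⊢ (p0 ∨ p0)
    [Wk] p0, p3 ⊢ p0
      [Ax] p0 ⊢ p0

Result: YES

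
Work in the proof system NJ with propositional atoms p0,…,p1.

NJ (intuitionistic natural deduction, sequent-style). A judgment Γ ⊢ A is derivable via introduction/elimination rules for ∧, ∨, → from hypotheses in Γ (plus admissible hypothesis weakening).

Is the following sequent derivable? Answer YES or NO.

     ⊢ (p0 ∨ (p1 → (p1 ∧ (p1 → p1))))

Derivation trace:
[∨I₂]  ⊢ (p0 ∨ (p1 → (p1 ∧ (p1 → p1))))
  [→I]  ⊢ (p1 → (p1 ∧ (p1 → p1)))
    [∧I] p1 ⊢ (p1 ∧ (p1 → p1))
      [Ax] p1 ⊢ p1
      [→I]  ⊢ (p1 → p1)
        [Ax] p1 ⊢ p1

Result: YES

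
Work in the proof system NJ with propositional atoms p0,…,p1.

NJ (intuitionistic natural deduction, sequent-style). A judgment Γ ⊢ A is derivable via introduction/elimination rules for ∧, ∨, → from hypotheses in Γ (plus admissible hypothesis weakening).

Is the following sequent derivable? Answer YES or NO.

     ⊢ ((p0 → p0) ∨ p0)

Derivation trace:
[∨I₁]  ⊢ ((p0 → p0) ∨ p0)
  [→I]  ⊢ (p0 → p0)
    [Ax] p0 ⊢ p0

Result: YES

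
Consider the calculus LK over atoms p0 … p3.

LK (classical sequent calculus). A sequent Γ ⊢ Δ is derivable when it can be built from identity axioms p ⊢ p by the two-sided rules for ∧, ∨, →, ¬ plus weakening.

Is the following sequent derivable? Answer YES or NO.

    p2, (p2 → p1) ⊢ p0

Search for a countermodel by truth-table:
  v=0000: Γ:[p2=F, (p2 → p1)=T] Δ:[p0=F] refutes=False
  v=0001: Γ:[p2=F, (p2 → p1)=T] Δ:[p0=F] refutes=False
  v=0010: Γ:[p2=T, (p2 → p1)=F] Δ:[p0=F] refutes=False
  v=0011: Γ:[p2=T, (p2 → p1)=F] Δ:[p0=F] refutes=False
  v=0100: Γ:[p2=F, (p2 → p1)=T] Δ:[p0=F] refutes=False
  v=0101: Γ:[p2=F, (p2 → p1)=T] Δ:[p0=F] refutes=False
  v=0110: Γ:[p2=T, (p2 → p1)=T] Δ:[p0=F] refutes=True  ← countermodel

Result: NO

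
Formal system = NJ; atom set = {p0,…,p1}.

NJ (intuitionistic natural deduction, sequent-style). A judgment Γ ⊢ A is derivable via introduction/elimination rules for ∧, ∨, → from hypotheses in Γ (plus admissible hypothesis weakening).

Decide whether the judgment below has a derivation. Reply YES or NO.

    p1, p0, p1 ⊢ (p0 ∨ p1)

Derivation trace:
[Wk] p1, p0, p1 ⊢ (p0 ∨ p1)
  [∨I₂] p1, p0 ⊢ (p0 ∨ p1)
    [Wk] p1, p0 ⊢ p1
      [Ax] p1 ⊢ p1

Result: YES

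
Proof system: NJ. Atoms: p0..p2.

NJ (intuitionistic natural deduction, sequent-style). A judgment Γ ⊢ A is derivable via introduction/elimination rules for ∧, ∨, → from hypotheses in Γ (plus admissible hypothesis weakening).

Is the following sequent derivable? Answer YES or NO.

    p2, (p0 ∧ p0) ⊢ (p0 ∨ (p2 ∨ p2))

Derivation (root first):
[∨I₂] p2, (p0 ∧ p0) ⊢ (p0 ∨ (p2 ∨ p2))
  [∨I₁] p2, (p0 ∧ p0) ⊢ (p2 ∨ p2)
    [Wk] p2, (p0 ∧ p0) ⊢ p2
      [Ax] p2 ⊢ p2

Result: YES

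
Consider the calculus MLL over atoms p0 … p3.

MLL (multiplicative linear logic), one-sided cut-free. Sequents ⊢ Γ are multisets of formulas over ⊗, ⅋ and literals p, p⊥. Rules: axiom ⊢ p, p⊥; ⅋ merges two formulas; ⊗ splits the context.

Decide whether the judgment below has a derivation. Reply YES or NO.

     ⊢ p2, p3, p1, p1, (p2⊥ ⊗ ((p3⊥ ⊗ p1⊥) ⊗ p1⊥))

Proof tree:
[⊗]  ⊢ p2, p3, p1, p1, (p2⊥ ⊗ ((p3⊥ ⊗ p1⊥) ⊗ p1⊥))
  [Ax]  ⊢ p2, p2⊥
  [⊗]  ⊢ p3, p1, p1, ((p3⊥ ⊗ p1⊥) ⊗ p1⊥)
    [⊗]  ⊢ p3, p1, (p3⊥ ⊗ p1⊥)
      [Ax]  ⊢ p3, p3⊥
      [Ax]  ⊢ p1, p1⊥
    [Ax]  ⊢ p1, p1⊥

Result: YES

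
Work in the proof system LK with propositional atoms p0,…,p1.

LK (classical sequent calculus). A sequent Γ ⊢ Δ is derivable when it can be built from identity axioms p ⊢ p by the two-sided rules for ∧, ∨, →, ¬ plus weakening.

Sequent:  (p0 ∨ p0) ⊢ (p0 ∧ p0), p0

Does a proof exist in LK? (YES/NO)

Proof tree:
[∨L] (p0 ∨ p0) ⊢ (p0 ∧ p0), p0
  [Ax] p0 ⊢ p0
  [∧R] p0 ⊢ (p0 ∧ p0)
    [WL] p0, p0 ⊢ p0
      [Ax] p0 ⊢ p0
    [Ax] p0 ⊢ p0

Result: YES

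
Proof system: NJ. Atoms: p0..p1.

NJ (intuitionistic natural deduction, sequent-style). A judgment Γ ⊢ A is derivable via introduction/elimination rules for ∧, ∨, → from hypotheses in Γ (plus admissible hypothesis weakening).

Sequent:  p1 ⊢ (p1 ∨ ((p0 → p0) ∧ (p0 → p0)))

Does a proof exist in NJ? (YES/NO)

Proof tree:
[Wk] p1 ⊢ (p1 ∨ ((p0 → p0) ∧ (p0 → p0)))
  [∨I₂]  ⊢ (p1 ∨ ((p0 → p0) ∧ (p0 → p0)))
    [∧I]  ⊢ ((p0 → p0) ∧ (p0 → p0))
      [→I]  ⊢ (p0 → p0)
        [Ax] p0 ⊢ p0
      [→I]  ⊢ (p0 → p0)
        [Ax] p0 ⊢ p0

Result: YES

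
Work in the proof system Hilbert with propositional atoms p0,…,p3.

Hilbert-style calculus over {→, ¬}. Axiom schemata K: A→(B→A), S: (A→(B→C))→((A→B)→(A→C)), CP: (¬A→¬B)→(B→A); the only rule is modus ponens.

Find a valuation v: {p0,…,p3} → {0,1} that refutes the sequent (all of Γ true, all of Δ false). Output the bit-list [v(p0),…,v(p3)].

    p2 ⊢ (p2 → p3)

Enumerate valuations to refute Γ ⊢ Δ:
  v=0000: Γ:[p2=F] Δ:[(p2 → p3)=T] refutes=False
  v=0001: Γ:[p2=F] Δ:[(p2 → p3)=T] refutes=False
  v=0010: Γ:[p2=T] Δ:[(p2 → p3)=F] refutes=True  ← countermodel

Result: [0, 0, 1, 0]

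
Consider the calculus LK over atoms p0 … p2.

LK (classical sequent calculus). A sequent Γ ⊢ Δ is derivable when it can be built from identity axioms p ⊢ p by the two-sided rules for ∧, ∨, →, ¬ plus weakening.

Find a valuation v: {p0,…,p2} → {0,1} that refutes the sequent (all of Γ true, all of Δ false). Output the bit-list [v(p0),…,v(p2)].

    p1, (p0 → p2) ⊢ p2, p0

Enumerate valuations to refute Γ ⊢ Δ:
  v=000: Γ:[p1=F, (p0 → p2)=T] Δ:[p2=F, p0=F] refutes=False
  v=001: Γ:[p1=F, (p0 → p2)=T] Δ:[p2=T, p0=F] refutes=False
  v=010: Γ:[p1=T, (p0 → p2)=T] Δ:[p2=F, p0=F] refutes=True  ← countermodel

Result: [0, 1, 0]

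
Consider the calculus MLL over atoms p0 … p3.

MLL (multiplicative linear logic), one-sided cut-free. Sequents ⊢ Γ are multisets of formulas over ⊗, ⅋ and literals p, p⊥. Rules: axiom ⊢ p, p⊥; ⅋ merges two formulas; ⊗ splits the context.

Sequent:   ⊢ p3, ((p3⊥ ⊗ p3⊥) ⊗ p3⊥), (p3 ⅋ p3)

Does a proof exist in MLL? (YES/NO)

Derivation trace:
[⅋]  ⊢ p3, ((p3⊥ ⊗ p3⊥) ⊗ p3⊥), (p3 ⅋ p3)
  [⊗]  ⊢ p3, p3, p3, ((p3⊥ ⊗ p3⊥) ⊗ p3⊥)
    [⊗]  ⊢ p3, p3, (p3⊥ ⊗ p3⊥)
      [Ax]  ⊢ p3, p3⊥
      [Ax]  ⊢ p3, p3⊥
    [Ax]  ⊢ p3, p3⊥

Result: YES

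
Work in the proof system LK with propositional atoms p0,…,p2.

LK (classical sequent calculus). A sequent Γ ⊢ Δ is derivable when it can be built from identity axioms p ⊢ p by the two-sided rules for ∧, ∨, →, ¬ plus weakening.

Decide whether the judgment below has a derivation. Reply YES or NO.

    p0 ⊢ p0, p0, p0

Proof tree:
[WR] p0 ⊢ p0, p0, p0
  [WR] p0 ⊢ p0, p0
    [Ax] p0 ⊢ p0

Result: YES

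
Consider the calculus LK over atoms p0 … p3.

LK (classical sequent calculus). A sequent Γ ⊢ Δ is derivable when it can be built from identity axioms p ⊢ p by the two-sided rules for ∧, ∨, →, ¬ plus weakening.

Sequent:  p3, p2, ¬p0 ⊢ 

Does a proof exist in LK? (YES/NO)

Enumerate valuations to refute Γ ⊢ Δ:
  v=0000: Γ:[p3=F, p2=F, ¬p0=T] Δ:[] refutes=False
  v=0001: Γ:[p3=T, p2=F, ¬p0=T] Δ:[] refutes=False
  v=0010: Γ:[p3=F, p2=T, ¬p0=T] Δ:[] refutes=False
  v=0011: Γ:[p3=T, p2=T, ¬p0=T] Δ:[] refutes=True  ← countermodel

Result: NO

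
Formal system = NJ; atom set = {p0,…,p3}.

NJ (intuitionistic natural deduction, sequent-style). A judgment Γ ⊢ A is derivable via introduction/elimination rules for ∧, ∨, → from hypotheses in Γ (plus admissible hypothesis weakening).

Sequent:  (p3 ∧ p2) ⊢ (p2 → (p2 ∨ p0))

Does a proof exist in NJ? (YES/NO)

Derivation trace:
[Wk] (p3 ∧ p2) ⊢ (p2 → (p2 ∨ p0))
  [→I]  ⊢ (p2 → (p2 ∨ p0))
    [∨I₁] p2 ⊢ (p2 ∨ p0)
      [Ax] p2 ⊢ p2

Result: YES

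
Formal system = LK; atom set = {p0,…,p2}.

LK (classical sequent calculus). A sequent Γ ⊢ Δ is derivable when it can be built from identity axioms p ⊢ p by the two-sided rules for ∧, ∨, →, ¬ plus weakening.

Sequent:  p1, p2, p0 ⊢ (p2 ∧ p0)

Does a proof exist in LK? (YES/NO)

Proof tree:
[∧R] p1, p2, p0 ⊢ (p2 ∧ p0)
  [WL] p2, p1 ⊢ p2
    [Ax] p2 ⊢ p2
  [Ax] p0 ⊢ p0

Result: YES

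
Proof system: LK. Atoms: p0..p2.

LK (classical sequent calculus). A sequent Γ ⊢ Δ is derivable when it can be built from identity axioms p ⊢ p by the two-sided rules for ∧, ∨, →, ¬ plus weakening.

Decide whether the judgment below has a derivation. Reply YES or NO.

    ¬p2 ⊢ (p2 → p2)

Derivation (root first):
[¬L] ¬p2 ⊢ (p2 → p2)
  [→R]  ⊢ p2, (p2 → p2)
    [WR] p2 ⊢ p2, p2
      [Ax] p2 ⊢ p2

Result: YES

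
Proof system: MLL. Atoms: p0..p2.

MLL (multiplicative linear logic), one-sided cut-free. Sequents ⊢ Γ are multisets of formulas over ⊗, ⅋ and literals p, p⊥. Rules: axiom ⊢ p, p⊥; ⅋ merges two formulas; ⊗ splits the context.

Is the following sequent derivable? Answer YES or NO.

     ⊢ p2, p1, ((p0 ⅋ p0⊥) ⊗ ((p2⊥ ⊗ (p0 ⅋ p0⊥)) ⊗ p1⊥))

Proof tree:
[⊗]  ⊢ p2, p1, ((p0 ⅋ p0⊥) ⊗ ((p2⊥ ⊗ (p0 ⅋ p0⊥)) ⊗ p1⊥))
  [⅋]  ⊢ (p0 ⅋ p0⊥)
    [Ax]  ⊢ p0, p0⊥
  [⊗]  ⊢ p2, p1, ((p2⊥ ⊗ (p0 ⅋ p0⊥)) ⊗ p1⊥)
    [⊗]  ⊢ p2, (p2⊥ ⊗ (p0 ⅋ p0⊥))
      [Ax]  ⊢ p2, p2⊥
      [⅋]  ⊢ (p0 ⅋ p0⊥)
        [Ax]  ⊢ p0, p0⊥
    [Ax]  ⊢ p1, p1⊥

Result: YES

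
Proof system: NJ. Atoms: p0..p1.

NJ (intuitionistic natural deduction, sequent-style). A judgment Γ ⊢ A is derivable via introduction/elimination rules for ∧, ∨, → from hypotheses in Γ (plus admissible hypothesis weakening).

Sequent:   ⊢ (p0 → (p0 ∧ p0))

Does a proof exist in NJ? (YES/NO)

Derivation (root first):
[→I]  ⊢ (p0 → (p0 ∧ p0))
  [∧I] p0 ⊢ (p0 ∧ p0)
    [Ax] p0 ⊢ p0
    [Ax] p0 ⊢ p0

Result: YES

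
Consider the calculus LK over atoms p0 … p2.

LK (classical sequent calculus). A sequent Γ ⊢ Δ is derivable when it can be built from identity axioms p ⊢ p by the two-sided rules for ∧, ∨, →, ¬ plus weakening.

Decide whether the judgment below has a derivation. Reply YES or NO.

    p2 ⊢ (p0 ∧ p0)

Truth-table refutation:
  v=000: Γ:[p2=F] Δ:[(p0 ∧ p0)=F] refutes=False
  v=001: Γ:[p2=T] Δ:[(p0 ∧ p0)=F] refutes=True  ← countermodel

Result: NO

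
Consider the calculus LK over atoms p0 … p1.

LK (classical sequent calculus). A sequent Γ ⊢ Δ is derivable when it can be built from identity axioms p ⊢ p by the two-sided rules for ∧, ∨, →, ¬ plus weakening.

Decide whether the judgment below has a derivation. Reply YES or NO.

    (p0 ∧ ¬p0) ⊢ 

Proof tree:
[∧L] (p0 ∧ ¬p0) ⊢ 
  [¬L] p0, ¬p0 ⊢ 
    [Ax] p0 ⊢ p0

Result: YES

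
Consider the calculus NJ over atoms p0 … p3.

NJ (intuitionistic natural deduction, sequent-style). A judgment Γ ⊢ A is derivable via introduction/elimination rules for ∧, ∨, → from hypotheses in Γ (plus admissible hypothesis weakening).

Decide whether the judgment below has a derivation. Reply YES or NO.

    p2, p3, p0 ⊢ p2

Derivation trace:
[Wk] p2, p3, p0 ⊢ p2
  [Wk] p2, p3 ⊢ p2
    [Ax] p2 ⊢ p2

Result: YES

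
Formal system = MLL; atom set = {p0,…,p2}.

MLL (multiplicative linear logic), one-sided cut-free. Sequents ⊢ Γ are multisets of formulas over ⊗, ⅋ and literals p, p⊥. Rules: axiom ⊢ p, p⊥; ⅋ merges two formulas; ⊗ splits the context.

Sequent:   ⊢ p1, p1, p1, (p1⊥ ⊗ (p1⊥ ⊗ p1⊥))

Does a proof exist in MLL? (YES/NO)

Proof tree:
[⊗]  ⊢ p1, p1, p1, (p1⊥ ⊗ (p1⊥ ⊗ p1⊥))
  [Ax]  ⊢ p1, p1⊥
  [⊗]  ⊢ p1, p1, (p1⊥ ⊗ p1⊥)
    [Ax]  ⊢ p1, p1⊥
    [Ax]  ⊢ p1, p1⊥

Result: YES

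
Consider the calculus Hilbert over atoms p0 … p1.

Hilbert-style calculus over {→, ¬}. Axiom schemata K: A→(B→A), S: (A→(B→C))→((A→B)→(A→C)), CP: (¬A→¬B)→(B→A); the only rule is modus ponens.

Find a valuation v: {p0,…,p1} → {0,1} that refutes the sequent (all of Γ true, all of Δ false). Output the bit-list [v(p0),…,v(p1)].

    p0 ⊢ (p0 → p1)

Enumerate valuations to refute Γ ⊢ Δ:
  v=00: Γ:[p0=F] Δ:[(p0 → p1)=T] refutes=False
  v=01: Γ:[p0=F] Δ:[(p0 → p1)=T] refutes=False
  v=10: Γ:[p0=T] Δ:[(p0 → p1)=F] refutes=True  ← countermodel

Result: [1, 0]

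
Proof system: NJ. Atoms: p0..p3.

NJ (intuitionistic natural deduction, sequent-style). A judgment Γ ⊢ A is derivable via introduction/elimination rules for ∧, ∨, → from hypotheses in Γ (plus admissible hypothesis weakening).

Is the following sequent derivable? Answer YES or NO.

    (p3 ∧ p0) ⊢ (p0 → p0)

Derivation trace:
[Wk] (p3 ∧ p0) ⊢ (p0 → p0)
  [→I]  ⊢ (p0 → p0)
    [Ax] p0 ⊢ p0

Result: YES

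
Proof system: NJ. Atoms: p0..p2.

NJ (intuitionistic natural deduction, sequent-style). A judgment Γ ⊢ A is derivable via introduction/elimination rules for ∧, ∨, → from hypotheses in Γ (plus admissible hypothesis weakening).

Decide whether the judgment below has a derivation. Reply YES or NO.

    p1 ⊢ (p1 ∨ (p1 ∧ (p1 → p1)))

Proof tree:
[∨I₂] p1 ⊢ (p1 ∨ (p1 ∧ (p1 → p1)))
  [∧I] p1 ⊢ (p1 ∧ (p1 → p1))
    [Ax] p1 ⊢ p1
    [→I]  ⊢ (p1 → p1)
      [Ax] p1 ⊢ p1

Result: YES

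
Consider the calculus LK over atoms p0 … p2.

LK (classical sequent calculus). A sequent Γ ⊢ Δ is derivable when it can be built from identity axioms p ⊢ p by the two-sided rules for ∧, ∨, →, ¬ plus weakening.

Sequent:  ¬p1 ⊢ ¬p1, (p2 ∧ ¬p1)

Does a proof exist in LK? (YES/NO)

Derivation trace:
[∧R] ¬p1 ⊢ ¬p1, (p2 ∧ ¬p1)
  [WR] ¬p1 ⊢ ¬p1, p2
    [¬L] ¬p1 ⊢ ¬p1
      [¬R]  ⊢ p1, ¬p1
        [Ax] p1 ⊢ p1
  [¬L] ¬p1 ⊢ ¬p1
    [¬R]  ⊢ p1, ¬p1
      [Ax] p1 ⊢ p1

Result: YES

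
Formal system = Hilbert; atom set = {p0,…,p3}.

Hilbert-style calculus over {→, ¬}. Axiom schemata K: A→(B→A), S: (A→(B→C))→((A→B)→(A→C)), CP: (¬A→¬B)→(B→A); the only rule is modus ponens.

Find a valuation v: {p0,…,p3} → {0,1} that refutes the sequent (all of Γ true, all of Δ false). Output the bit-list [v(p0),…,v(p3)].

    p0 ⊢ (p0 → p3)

Search for a countermodel by truth-table:
  v=0000: Γ:[p0=F] Δ:[(p0 → p3)=T] refutes=False
  v=0001: Γ:[p0=F] Δ:[(p0 → p3)=T] refutes=False
  v=0010: Γ:[p0=F] Δ:[(p0 → p3)=T] refutes=False
  v=0011: Γ:[p0=F] Δ:[(p0 → p3)=T] refutes=False
  v=0100: Γ:[p0=F] Δ:[(p0 → p3)=T] refutes=False
  v=0101: Γ:[p0=F] Δ:[(p0 → p3)=T] refutes=False
  v=0110: Γ:[p0=F] Δ:[(p0 → p3)=T] refutes=False
  v=0111: Γ:[p0=F] Δ:[(p0 → p3)=T] refutes=False
  v=1000: Γ:[p0=T] Δ:[(p0 → p3)=F] refutes=True  ← countermodel

Result: [1, 0, 0, 0]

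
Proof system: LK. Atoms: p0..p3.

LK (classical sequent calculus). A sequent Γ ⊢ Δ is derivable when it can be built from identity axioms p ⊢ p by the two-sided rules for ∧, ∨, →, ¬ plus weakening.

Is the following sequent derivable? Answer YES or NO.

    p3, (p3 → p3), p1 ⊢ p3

Proof tree:
[WL] p3, (p3 → p3), p1 ⊢ p3
  [→L] p3, (p3 → p3) ⊢ p3
    [Ax] p3 ⊢ p3
    [WR] p3 ⊢ p3, p3
      [Ax] p3 ⊢ p3

Result: YES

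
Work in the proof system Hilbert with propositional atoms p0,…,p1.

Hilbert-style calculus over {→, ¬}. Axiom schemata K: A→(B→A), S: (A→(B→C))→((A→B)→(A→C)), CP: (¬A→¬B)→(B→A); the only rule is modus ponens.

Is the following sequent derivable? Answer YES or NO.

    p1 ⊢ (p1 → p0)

Truth-table refutation:
  v=00: Γ:[p1=F] Δ:[(p1 → p0)=T] refutes=False
  v=01: Γ:[p1=T] Δ:[(p1 → p0)=F] refutes=True  ← countermodel

Result: NO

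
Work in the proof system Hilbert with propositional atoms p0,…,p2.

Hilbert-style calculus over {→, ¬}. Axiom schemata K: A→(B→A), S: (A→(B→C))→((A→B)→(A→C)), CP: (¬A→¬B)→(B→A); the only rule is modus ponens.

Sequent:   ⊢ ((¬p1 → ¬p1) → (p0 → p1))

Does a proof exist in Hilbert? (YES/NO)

Truth-table refutation:
  v=000: Γ:[] Δ:[((¬p1 → ¬p1) → (p0 → p1))=T] refutes=False
  v=001: Γ:[] Δ:[((¬p1 → ¬p1) → (p0 → p1))=T] refutes=False
  v=010: Γ:[] Δ:[((¬p1 → ¬p1) → (p0 → p1))=T] refutes=False
  v=011: Γ:[] Δ:[((¬p1 → ¬p1) → (p0 → p1))=T] refutes=False
  v=100: Γ:[] Δ:[((¬p1 → ¬p1) → (p0 → p1))=F] refutes=True  ← countermodel

Result: NO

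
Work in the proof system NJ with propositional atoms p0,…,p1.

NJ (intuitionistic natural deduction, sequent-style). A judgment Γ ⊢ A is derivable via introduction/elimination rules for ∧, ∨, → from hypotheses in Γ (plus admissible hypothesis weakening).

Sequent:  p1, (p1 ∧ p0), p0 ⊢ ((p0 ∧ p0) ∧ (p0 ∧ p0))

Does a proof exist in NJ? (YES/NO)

Derivation trace:
[∧I] p1, (p1 ∧ p0), p0 ⊢ ((p0 ∧ p0) ∧ (p0 ∧ p0))
  [Wk] p0, (p1 ∧ p0) ⊢ (p0 ∧ p0)
    [∧I] p0 ⊢ (p0 ∧ p0)
      [Ax] p0 ⊢ p0
      [Ax] p0 ⊢ p0
  [Wk] p0, p1 ⊢ (p0 ∧ p0)
    [∧I] p0 ⊢ (p0 ∧ p0)
      [Ax] p0 ⊢ p0
      [Ax] p0 ⊢ p0

Result: YES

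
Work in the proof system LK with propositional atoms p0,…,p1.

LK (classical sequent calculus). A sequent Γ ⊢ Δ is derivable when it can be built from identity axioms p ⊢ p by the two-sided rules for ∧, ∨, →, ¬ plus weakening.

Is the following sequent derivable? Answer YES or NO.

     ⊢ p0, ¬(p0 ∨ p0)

Derivation (root first):
[¬R]  ⊢ p0, ¬(p0 ∨ p0)
  [∨L] (p0 ∨ p0) ⊢ p0
    [Ax] p0 ⊢ p0
    [Ax] p0 ⊢ p0

Result: YES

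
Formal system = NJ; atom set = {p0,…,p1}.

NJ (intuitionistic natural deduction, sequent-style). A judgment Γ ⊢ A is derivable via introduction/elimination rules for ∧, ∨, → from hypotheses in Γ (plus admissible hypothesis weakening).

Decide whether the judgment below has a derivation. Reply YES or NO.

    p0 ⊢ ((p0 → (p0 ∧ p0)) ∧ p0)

Proof tree:
[∧I] p0 ⊢ ((p0 → (p0 ∧ p0)) ∧ p0)
  [→I]  ⊢ (p0 → (p0 ∧ p0))
    [∧I] p0 ⊢ (p0 ∧ p0)
      [Ax] p0 ⊢ p0
      [Ax] p0 ⊢ p0
  [Ax] p0 ⊢ p0

Result: YES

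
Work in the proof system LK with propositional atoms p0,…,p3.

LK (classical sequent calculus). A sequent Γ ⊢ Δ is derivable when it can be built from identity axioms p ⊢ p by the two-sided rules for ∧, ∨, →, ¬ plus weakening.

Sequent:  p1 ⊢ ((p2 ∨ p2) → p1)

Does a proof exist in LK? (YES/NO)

Derivation (root first):
[→R] p1 ⊢ ((p2 ∨ p2) → p1)
  [∨L] p1, (p2 ∨ p2) ⊢ p1
    [WL] p1, p2 ⊢ p1
      [Ax] p1 ⊢ p1
    [WL] p1, p2 ⊢ p1
      [Ax] p1 ⊢ p1

Result: YES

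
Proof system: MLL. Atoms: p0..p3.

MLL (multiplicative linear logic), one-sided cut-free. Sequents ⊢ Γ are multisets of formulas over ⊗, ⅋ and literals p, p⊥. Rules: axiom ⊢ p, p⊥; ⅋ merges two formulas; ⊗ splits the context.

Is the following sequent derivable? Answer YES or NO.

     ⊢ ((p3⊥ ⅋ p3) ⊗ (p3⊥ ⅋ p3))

Derivation trace:
[⊗]  ⊢ ((p3⊥ ⅋ p3) ⊗ (p3⊥ ⅋ p3))
  [⅋]  ⊢ (p3⊥ ⅋ p3)
    [Ax]  ⊢ p3, p3⊥
  [⅋]  ⊢ (p3⊥ ⅋ p3)
    [Ax]  ⊢ p3, p3⊥

Result: YES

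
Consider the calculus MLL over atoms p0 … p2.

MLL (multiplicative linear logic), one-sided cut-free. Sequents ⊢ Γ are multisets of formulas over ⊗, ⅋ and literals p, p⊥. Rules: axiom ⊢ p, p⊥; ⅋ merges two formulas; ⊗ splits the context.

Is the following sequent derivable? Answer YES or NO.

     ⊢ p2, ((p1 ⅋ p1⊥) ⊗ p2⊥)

Derivation (root first):
[⊗]  ⊢ p2, ((p1 ⅋ p1⊥) ⊗ p2⊥)
  [⅋]  ⊢ (p1 ⅋ p1⊥)
    [Ax]  ⊢ p1, p1⊥
  [Ax]  ⊢ p2, p2⊥

Result: YES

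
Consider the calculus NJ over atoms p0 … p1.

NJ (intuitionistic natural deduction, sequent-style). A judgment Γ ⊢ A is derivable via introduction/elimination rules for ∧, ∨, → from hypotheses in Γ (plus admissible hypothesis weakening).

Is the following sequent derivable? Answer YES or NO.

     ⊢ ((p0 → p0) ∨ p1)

Proof tree:
[∨I₁]  ⊢ ((p0 → p0) ∨ p1)
  [→I]  ⊢ (p0 → p0)
    [Ax] p0 ⊢ p0

Result: YES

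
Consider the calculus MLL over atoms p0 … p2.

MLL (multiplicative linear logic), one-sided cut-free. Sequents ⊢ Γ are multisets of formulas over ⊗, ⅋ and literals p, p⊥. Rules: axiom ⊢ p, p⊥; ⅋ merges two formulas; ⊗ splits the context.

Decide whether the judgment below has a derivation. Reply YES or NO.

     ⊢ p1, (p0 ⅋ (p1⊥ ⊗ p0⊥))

Derivation (root first):
[⅋]  ⊢ p1, (p0 ⅋ (p1⊥ ⊗ p0⊥))
  [⊗]  ⊢ p1, p0, (p1⊥ ⊗ p0⊥)
    [Ax]  ⊢ p1, p1⊥
    [Ax]  ⊢ p0, p0⊥

Result: YES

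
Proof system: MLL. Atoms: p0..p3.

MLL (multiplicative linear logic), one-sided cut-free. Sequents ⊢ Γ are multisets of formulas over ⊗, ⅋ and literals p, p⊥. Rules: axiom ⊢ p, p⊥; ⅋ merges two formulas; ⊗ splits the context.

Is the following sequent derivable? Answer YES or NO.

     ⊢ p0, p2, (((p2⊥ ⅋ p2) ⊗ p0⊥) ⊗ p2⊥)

Derivation trace:
[⊗]  ⊢ p0, p2, (((p2⊥ ⅋ p2) ⊗ p0⊥) ⊗ p2⊥)
  [⊗]  ⊢ p0, ((p2⊥ ⅋ p2) ⊗ p0⊥)
    [⅋]  ⊢ (p2⊥ ⅋ p2)
      [Ax]  ⊢ p2, p2⊥
    [Ax]  ⊢ p0, p0⊥
  [Ax]  ⊢ p2, p2⊥

Result: YES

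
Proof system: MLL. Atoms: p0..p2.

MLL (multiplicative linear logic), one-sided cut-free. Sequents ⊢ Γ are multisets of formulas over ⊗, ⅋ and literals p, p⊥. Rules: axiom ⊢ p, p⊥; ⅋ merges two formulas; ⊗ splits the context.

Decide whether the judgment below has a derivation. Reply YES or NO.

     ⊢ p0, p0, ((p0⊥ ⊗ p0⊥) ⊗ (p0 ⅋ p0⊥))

Derivation trace:
[⊗]  ⊢ p0, p0, ((p0⊥ ⊗ p0⊥) ⊗ (p0 ⅋ p0⊥))
  [⊗]  ⊢ p0, p0, (p0⊥ ⊗ p0⊥)
    [Ax]  ⊢ p0, p0⊥
    [Ax]  ⊢ p0, p0⊥
  [⅋]  ⊢ (p0 ⅋ p0⊥)
    [Ax]  ⊢ p0, p0⊥

Result: YES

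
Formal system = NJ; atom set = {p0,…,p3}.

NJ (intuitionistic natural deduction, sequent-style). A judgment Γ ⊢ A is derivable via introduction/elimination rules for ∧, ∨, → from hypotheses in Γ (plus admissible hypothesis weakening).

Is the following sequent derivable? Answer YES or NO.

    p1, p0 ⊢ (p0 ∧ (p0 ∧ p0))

Derivation (root first):
[∧I] p1, p0 ⊢ (p0 ∧ (p0 ∧ p0))
  [Wk] p0, p1 ⊢ p0
    [Ax] p0 ⊢ p0
  [∧I] p0 ⊢ (p0 ∧ p0)
    [Ax] p0 ⊢ p0
    [Ax] p0 ⊢ p0

Result: YES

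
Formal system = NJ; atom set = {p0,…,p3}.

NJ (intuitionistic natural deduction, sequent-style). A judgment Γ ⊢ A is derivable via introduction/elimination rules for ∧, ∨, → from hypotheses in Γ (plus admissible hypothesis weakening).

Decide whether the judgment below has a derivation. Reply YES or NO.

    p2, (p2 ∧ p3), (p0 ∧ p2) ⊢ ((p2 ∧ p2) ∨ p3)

Derivation trace:
[∨I₁] p2, (p2 ∧ p3), (p0 ∧ p2) ⊢ ((p2 ∧ p2) ∨ p3)
  [Wk] p2, (p2 ∧ p3), (p0 ∧ p2) ⊢ (p2 ∧ p2)
    [Wk] p2, (p2 ∧ p3) ⊢ (p2 ∧ p2)
      [∧I] p2 ⊢ (p2 ∧ p2)
        [Ax] p2 ⊢ p2
        [Ax] p2 ⊢ p2

Result: YES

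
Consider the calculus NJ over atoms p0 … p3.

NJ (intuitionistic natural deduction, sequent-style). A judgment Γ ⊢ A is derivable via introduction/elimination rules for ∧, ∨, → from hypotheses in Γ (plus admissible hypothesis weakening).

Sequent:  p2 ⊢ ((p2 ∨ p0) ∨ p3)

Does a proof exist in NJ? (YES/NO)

Derivation (root first):
[∨I₁] p2 ⊢ ((p2 ∨ p0) ∨ p3)
  [∨I₁] p2 ⊢ (p2 ∨ p0)
    [Ax] p2 ⊢ p2

Result: YES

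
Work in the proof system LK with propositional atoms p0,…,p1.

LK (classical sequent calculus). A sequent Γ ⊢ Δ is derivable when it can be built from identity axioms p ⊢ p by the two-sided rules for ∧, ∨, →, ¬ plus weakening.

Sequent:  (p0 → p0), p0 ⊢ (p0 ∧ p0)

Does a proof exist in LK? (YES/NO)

Derivation (root first):
[∧R] (p0 → p0), p0 ⊢ (p0 ∧ p0)
  [→L] p0, (p0 → p0) ⊢ p0
    [Ax] p0 ⊢ p0
    [Ax] p0 ⊢ p0
  [→L] p0, (p0 → p0) ⊢ p0
    [Ax] p0 ⊢ p0
    [Ax] p0 ⊢ p0

Result: YES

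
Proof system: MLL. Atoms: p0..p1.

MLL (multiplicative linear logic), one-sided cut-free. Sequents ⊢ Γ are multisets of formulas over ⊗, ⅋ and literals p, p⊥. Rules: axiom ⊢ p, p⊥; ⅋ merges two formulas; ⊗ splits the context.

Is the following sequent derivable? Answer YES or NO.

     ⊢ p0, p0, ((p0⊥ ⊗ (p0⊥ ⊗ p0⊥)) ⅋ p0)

Derivation (root first):
[⅋]  ⊢ p0, p0, ((p0⊥ ⊗ (p0⊥ ⊗ p0⊥)) ⅋ p0)
  [⊗]  ⊢ p0, p0, p0, (p0⊥ ⊗ (p0⊥ ⊗ p0⊥))
    [Ax]  ⊢ p0, p0⊥
    [⊗]  ⊢ p0, p0, (p0⊥ ⊗ p0⊥)
      [Ax]  ⊢ p0, p0⊥
      [Ax]  ⊢ p0, p0⊥

Result: YES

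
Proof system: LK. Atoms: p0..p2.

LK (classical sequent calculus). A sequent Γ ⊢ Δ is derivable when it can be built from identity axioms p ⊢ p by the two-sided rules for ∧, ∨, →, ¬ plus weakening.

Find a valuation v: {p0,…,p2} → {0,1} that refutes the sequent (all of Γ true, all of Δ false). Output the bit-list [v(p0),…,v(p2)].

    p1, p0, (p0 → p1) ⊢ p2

Search for a countermodel by truth-table:
  v=000: Γ:[p1=F, p0=F, (p0 → p1)=T] Δ:[p2=F] refutes=False
  v=001: Γ:[p1=F, p0=F, (p0 → p1)=T] Δ:[p2=T] refutes=False
  v=010: Γ:[p1=T, p0=F, (p0 → p1)=T] Δ:[p2=F] refutes=False
  v=011: Γ:[p1=T, p0=F, (p0 → p1)=T] Δ:[p2=T] refutes=False
  v=100: Γ:[p1=F, p0=T, (p0 → p1)=F] Δ:[p2=F] refutes=False
  v=101: Γ:[p1=F, p0=T, (p0 → p1)=F] Δ:[p2=T] refutes=False
  v=110: Γ:[p1=T, p0=T, (p0 → p1)=T] Δ:[p2=F] refutes=True  ← countermodel

Result: [1, 1, 0]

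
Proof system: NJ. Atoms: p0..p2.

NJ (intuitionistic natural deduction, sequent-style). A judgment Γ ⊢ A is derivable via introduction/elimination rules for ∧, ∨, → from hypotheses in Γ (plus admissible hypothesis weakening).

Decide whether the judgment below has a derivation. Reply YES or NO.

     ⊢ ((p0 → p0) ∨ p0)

Proof tree:
[∨I₁]  ⊢ ((p0 → p0) ∨ p0)
  [→I]  ⊢ (p0 → p0)
    [Ax] p0 ⊢ p0

Result: YES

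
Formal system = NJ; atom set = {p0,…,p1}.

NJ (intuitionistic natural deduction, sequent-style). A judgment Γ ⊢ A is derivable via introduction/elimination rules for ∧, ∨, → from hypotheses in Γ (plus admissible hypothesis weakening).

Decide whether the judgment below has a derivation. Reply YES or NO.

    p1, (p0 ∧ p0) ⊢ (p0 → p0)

Derivation (root first):
[Wk] p1, (p0 ∧ p0) ⊢ (p0 → p0)
  [Wk] p1 ⊢ (p0 → p0)
    [→I]  ⊢ (p0 → p0)
      [Ax] p0 ⊢ p0

Result: YES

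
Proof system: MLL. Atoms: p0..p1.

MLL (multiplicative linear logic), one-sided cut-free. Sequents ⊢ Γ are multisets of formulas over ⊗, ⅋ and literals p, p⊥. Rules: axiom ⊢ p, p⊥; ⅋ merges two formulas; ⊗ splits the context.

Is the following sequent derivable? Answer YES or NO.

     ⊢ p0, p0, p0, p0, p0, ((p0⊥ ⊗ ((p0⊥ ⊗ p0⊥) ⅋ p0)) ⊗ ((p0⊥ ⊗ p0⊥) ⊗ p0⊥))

Proof tree:
[⊗]  ⊢ p0, p0, p0, p0, p0, ((p0⊥ ⊗ ((p0⊥ ⊗ p0⊥) ⅋ p0)) ⊗ ((p0⊥ ⊗ p0⊥) ⊗ p0⊥))
  [⊗]  ⊢ p0, p0, (p0⊥ ⊗ ((p0⊥ ⊗ p0⊥) ⅋ p0))
    [Ax]  ⊢ p0, p0⊥
    [⅋]  ⊢ p0, ((p0⊥ ⊗ p0⊥) ⅋ p0)
      [⊗]  ⊢ p0, p0, (p0⊥ ⊗ p0⊥)
        [Ax]  ⊢ p0, p0⊥
        [Ax]  ⊢ p0, p0⊥
  [⊗]  ⊢ p0, p0, p0, ((p0⊥ ⊗ p0⊥) ⊗ p0⊥)
    [⊗]  ⊢ p0, p0, (p0⊥ ⊗ p0⊥)
      [Ax]  ⊢ p0, p0⊥
      [Ax]  ⊢ p0, p0⊥
    [Ax]  ⊢ p0, p0⊥

Result: YES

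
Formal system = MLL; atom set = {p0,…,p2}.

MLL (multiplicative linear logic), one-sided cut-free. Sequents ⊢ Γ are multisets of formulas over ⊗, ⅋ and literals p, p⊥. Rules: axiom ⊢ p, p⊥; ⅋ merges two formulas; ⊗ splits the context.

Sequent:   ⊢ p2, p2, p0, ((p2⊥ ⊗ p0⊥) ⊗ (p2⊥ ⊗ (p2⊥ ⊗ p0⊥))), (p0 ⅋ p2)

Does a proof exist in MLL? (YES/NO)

Derivation (root first):
[⅋]  ⊢ p2, p2, p0, ((p2⊥ ⊗ p0⊥) ⊗ (p2⊥ ⊗ (p2⊥ ⊗ p0⊥))), (p0 ⅋ p2)
  [⊗]  ⊢ p2, p0, p2, p2, p0, ((p2⊥ ⊗ p0⊥) ⊗ (p2⊥ ⊗ (p2⊥ ⊗ p0⊥)))
    [⊗]  ⊢ p2, p0, (p2⊥ ⊗ p0⊥)
      [Ax]  ⊢ p2, p2⊥
      [Ax]  ⊢ p0, p0⊥
    [⊗]  ⊢ p2, p2, p0, (p2⊥ ⊗ (p2⊥ ⊗ p0⊥))
      [Ax]  ⊢ p2, p2⊥
      [⊗]  ⊢ p2, p0, (p2⊥ ⊗ p0⊥)
        [Ax]  ⊢ p2, p2⊥
        [Ax]  ⊢ p0, p0⊥

Result: YES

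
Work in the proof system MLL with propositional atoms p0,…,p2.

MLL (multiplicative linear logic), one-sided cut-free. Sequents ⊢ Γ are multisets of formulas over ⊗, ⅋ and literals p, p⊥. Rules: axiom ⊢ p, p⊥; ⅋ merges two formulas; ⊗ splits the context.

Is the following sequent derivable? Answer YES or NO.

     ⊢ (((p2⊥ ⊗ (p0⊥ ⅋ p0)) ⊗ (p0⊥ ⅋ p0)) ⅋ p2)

Derivation trace:
[⅋]  ⊢ (((p2⊥ ⊗ (p0⊥ ⅋ p0)) ⊗ (p0⊥ ⅋ p0)) ⅋ p2)
  [⊗]  ⊢ p2, ((p2⊥ ⊗ (p0⊥ ⅋ p0)) ⊗ (p0⊥ ⅋ p0))
    [⊗]  ⊢ p2, (p2⊥ ⊗ (p0⊥ ⅋ p0))
      [Ax]  ⊢ p2, p2⊥
      [⅋]  ⊢ (p0⊥ ⅋ p0)
        [Ax]  ⊢ p0, p0⊥
    [⅋]  ⊢ (p0⊥ ⅋ p0)
      [Ax]  ⊢ p0, p0⊥

Result: YES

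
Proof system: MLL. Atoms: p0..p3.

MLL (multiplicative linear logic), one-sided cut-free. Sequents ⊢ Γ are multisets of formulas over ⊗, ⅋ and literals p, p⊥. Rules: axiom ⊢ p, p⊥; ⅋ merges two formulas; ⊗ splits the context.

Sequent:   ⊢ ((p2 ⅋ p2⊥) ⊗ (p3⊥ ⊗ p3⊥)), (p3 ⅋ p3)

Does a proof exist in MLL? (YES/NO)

Proof tree:
[⅋]  ⊢ ((p2 ⅋ p2⊥) ⊗ (p3⊥ ⊗ p3⊥)), (p3 ⅋ p3)
  [⊗]  ⊢ p3, p3, ((p2 ⅋ p2⊥) ⊗ (p3⊥ ⊗ p3⊥))
    [⅋]  ⊢ (p2 ⅋ p2⊥)
      [Ax]  ⊢ p2, p2⊥
    [⊗]  ⊢ p3, p3, (p3⊥ ⊗ p3⊥)
      [Ax]  ⊢ p3, p3⊥
      [Ax]  ⊢ p3, p3⊥

Result: YES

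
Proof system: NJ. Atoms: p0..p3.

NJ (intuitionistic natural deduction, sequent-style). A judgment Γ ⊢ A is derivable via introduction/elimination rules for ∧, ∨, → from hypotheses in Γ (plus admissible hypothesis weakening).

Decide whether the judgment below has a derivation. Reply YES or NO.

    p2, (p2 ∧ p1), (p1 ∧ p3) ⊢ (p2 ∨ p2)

Derivation (root first):
[Wk] p2, (p2 ∧ p1), (p1 ∧ p3) ⊢ (p2 ∨ p2)
  [∨I₁] p2, (p2 ∧ p1) ⊢ (p2 ∨ p2)
    [Wk] p2, (p2 ∧ p1) ⊢ p2
      [Ax] p2 ⊢ p2

Result: YES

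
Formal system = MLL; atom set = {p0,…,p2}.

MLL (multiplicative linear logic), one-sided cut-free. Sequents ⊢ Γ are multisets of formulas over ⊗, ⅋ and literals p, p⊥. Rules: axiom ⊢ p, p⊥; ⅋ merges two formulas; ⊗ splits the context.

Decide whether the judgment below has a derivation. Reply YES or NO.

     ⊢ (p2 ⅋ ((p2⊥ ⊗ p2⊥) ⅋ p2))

Derivation trace:
[⅋]  ⊢ (p2 ⅋ ((p2⊥ ⊗ p2⊥) ⅋ p2))
  [⅋]  ⊢ p2, ((p2⊥ ⊗ p2⊥) ⅋ p2)
    [⊗]  ⊢ p2, p2, (p2⊥ ⊗ p2⊥)
      [Ax]  ⊢ p2, p2⊥
      [Ax]  ⊢ p2, p2⊥

Result: YES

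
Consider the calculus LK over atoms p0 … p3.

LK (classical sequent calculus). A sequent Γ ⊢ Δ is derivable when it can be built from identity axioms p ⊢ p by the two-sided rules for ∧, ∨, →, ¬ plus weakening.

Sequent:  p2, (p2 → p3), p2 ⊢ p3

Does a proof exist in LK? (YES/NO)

Derivation trace:
[WL] p2, (p2 → p3), p2 ⊢ p3
  [→L] p2, (p2 → p3) ⊢ p3
    [Ax] p2 ⊢ p2
    [Ax] p3 ⊢ p3

Result: YES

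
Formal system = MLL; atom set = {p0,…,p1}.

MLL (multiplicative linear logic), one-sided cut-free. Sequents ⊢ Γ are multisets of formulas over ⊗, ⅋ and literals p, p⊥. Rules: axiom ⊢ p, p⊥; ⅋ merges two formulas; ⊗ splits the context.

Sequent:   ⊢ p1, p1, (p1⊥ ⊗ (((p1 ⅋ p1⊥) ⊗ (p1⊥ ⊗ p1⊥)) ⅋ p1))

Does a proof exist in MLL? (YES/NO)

Proof tree:
[⊗]  ⊢ p1, p1, (p1⊥ ⊗ (((p1 ⅋ p1⊥) ⊗ (p1⊥ ⊗ p1⊥)) ⅋ p1))
  [Ax]  ⊢ p1, p1⊥
  [⅋]  ⊢ p1, (((p1 ⅋ p1⊥) ⊗ (p1⊥ ⊗ p1⊥)) ⅋ p1)
    [⊗]  ⊢ p1, p1, ((p1 ⅋ p1⊥) ⊗ (p1⊥ ⊗ p1⊥))
      [⅋]  ⊢ (p1 ⅋ p1⊥)
        [Ax]  ⊢ p1, p1⊥
      [⊗]  ⊢ p1, p1, (p1⊥ ⊗ p1⊥)
        [Ax]  ⊢ p1, p1⊥
        [Ax]  ⊢ p1, p1⊥

Result: YES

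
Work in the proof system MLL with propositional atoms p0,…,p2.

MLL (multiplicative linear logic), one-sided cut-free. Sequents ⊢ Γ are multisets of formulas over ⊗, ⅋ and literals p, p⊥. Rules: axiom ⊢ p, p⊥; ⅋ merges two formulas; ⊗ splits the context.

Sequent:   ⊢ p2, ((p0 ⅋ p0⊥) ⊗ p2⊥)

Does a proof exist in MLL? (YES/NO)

Derivation (root first):
[⊗]  ⊢ p2, ((p0 ⅋ p0⊥) ⊗ p2⊥)
  [⅋]  ⊢ (p0 ⅋ p0⊥)
    [Ax]  ⊢ p0, p0⊥
  [Ax]  ⊢ p2, p2⊥

Result: YES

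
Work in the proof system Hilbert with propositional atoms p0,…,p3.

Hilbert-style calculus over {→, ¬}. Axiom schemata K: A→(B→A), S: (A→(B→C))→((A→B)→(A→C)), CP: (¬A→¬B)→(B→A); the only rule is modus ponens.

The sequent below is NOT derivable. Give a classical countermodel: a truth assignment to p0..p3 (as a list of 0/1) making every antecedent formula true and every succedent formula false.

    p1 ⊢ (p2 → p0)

Enumerate valuations to refute Γ ⊢ Δ:
  v=0000: Γ:[p1=F] Δ:[(p2 → p0)=T] refutes=False
  v=0001: Γ:[p1=F] Δ:[(p2 → p0)=T] refutes=False
  v=0010: Γ:[p1=F] Δ:[(p2 → p0)=F] refutes=False
  v=0011: Γ:[p1=F] Δ:[(p2 → p0)=F] refutes=False
  v=0100: Γ:[p1=T] Δ:[(p2 → p0)=T] refutes=False
  v=0101: Γ:[p1=T] Δ:[(p2 → p0)=T] refutes=False
  v=0110: Γ:[p1=T] Δ:[(p2 → p0)=F] refutes=True  ← countermodel

Result: [0, 1, 1, 0]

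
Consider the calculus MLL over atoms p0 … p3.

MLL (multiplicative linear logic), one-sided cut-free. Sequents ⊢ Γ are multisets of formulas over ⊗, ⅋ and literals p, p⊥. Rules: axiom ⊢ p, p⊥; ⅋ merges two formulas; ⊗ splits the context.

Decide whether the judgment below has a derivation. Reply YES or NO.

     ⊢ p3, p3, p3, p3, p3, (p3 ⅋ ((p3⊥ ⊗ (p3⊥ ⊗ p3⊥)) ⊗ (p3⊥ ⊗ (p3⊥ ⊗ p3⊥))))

Proof tree:
[⅋]  ⊢ p3, p3, p3, p3, p3, (p3 ⅋ ((p3⊥ ⊗ (p3⊥ ⊗ p3⊥)) ⊗ (p3⊥ ⊗ (p3⊥ ⊗ p3⊥))))
  [⊗]  ⊢ p3, p3, p3, p3, p3, p3, ((p3⊥ ⊗ (p3⊥ ⊗ p3⊥)) ⊗ (p3⊥ ⊗ (p3⊥ ⊗ p3⊥)))
    [⊗]  ⊢ p3, p3, p3, (p3⊥ ⊗ (p3⊥ ⊗ p3⊥))
      [Ax]  ⊢ p3, p3⊥
      [⊗]  ⊢ p3, p3, (p3⊥ ⊗ p3⊥)
        [Ax]  ⊢ p3, p3⊥
        [Ax]  ⊢ p3, p3⊥
    [⊗]  ⊢ p3, p3, p3, (p3⊥ ⊗ (p3⊥ ⊗ p3⊥))
      [Ax]  ⊢ p3, p3⊥
      [⊗]  ⊢ p3, p3, (p3⊥ ⊗ p3⊥)
        [Ax]  ⊢ p3, p3⊥
        [Ax]  ⊢ p3, p3⊥

Result: YES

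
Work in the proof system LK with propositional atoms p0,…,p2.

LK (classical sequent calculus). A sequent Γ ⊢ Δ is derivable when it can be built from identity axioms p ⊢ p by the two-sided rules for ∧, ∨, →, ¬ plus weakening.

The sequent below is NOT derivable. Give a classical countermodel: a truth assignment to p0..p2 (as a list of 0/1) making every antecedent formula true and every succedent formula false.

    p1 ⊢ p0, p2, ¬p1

Enumerate valuations to refute Γ ⊢ Δ:
  v=000: Γ:[p1=F] Δ:[p0=F, p2=F, ¬p1=T] refutes=False
  v=001: Γ:[p1=F] Δ:[p0=F, p2=T, ¬p1=T] refutes=False
  v=010: Γ:[p1=T] Δ:[p0=F, p2=F, ¬p1=F] refutes=True  ← countermodel

Result: [0, 1, 0]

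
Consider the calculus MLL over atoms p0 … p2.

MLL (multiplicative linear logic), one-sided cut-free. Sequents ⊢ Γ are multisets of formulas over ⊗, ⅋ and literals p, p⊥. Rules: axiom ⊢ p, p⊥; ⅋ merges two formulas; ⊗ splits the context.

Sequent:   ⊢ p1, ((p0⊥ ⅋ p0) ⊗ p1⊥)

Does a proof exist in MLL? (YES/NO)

Proof tree:
[⊗]  ⊢ p1, ((p0⊥ ⅋ p0) ⊗ p1⊥)
  [⅋]  ⊢ (p0⊥ ⅋ p0)
    [Ax]  ⊢ p0, p0⊥
  [Ax]  ⊢ p1, p1⊥

Result: YES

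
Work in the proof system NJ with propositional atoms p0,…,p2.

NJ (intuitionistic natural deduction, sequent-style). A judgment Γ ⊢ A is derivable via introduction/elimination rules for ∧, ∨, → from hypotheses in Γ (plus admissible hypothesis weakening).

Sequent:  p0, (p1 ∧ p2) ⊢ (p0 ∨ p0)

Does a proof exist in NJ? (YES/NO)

Derivation trace:
[∨I₂] p0, (p1 ∧ p2) ⊢ (p0 ∨ p0)
  [Wk] p0, (p1 ∧ p2) ⊢ p0
    [Ax] p0 ⊢ p0

Result: YES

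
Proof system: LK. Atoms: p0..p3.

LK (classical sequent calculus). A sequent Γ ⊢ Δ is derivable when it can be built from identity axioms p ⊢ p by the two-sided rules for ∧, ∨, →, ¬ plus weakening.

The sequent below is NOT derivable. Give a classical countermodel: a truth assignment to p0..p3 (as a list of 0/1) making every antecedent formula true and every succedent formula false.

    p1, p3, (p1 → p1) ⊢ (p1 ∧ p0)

Enumerate valuations to refute Γ ⊢ Δ:
  v=0000: Γ:[p1=F, p3=F, (p1 → p1)=T] Δ:[(p1 ∧ p0)=F] refutes=False
  v=0001: Γ:[p1=F, p3=T, (p1 → p1)=T] Δ:[(p1 ∧ p0)=F] refutes=False
  v=0010: Γ:[p1=F, p3=F, (p1 → p1)=T] Δ:[(p1 ∧ p0)=F] refutes=False
  v=0011: Γ:[p1=F, p3=T, (p1 → p1)=T] Δ:[(p1 ∧ p0)=F] refutes=False
  v=0100: Γ:[p1=T, p3=F, (p1 → p1)=T] Δ:[(p1 ∧ p0)=F] refutes=False
  v=0101: Γ:[p1=T, p3=T, (p1 → p1)=T] Δ:[(p1 ∧ p0)=F] refutes=True  ← countermodel

Result: [0, 1, 0, 1]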